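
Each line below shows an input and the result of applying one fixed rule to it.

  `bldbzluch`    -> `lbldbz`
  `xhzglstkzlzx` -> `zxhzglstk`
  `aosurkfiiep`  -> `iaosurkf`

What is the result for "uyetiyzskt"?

zuyetiy

In each case the input is transformed by: delete the last 3 characters, then move the last character to the front.
Working it through for "uyetiyzskt": intermediate "uyetiyz", final "zuyetiy".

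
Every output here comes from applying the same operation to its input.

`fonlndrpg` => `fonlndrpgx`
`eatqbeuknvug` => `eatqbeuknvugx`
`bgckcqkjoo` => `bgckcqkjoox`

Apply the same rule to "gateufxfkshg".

Each output is the input with this applied: append "x".
"gateufxfkshg" → "gateufxfkshgx".

gateufxfkshgx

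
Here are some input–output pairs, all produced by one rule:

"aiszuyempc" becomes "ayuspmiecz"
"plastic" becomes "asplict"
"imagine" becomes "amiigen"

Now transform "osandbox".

asoondbx

In each case the input is transformed by: sort the characters into reverse alphabetical order, then swap the first and last characters.
"osandbox" → "asoondbx".
(Check on "plastic": → "tsplica" → "asplict" ✓)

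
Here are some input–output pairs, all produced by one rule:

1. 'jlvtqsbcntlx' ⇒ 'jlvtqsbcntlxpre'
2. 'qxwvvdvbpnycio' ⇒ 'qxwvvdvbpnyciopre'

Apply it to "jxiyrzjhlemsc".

The transformation: append "pre".
On "jxiyrzjhlemsc" that produces "jxiyrzjhlemscpre".

jxiyrzjhlemscpre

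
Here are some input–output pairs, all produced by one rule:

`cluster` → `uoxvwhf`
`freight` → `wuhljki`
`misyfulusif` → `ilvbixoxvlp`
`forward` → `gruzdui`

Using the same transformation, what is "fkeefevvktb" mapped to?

Rule — swap the first and last characters, then shift every letter 3 places forward in the alphabet (wrapping around).
For "fkeefevvktb", step one produces "bkeefevvktf"; step two turns that into "enhhihyynwi".

enhhihyynwi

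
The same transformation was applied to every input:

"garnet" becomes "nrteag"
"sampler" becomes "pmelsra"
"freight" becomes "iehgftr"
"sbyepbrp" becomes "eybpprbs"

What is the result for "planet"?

In each case the input is transformed by: move the first 2 characters to the end (rotate left by 2), then swap each adjacent pair of characters (1↔2, 3↔4, ...).
Working it through for "planet": intermediate "anetpl", final "natelp".

natelp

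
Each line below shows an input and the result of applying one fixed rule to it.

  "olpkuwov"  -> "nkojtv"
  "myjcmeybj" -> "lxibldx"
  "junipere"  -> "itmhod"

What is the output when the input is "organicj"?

Each output is the input with this applied: shift every letter 1 place backward in the alphabet (wrapping around), then delete the last 2 characters.
Starting from "organicj": after the first operation, "nqfzmhbi"; after the second, "nqfzmh".

nqfzmh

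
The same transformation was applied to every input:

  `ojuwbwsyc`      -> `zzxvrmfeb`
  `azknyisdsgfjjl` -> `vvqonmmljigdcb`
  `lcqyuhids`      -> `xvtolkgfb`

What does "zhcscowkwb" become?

zzvrnkffec

Each output is the input with this applied: shift every letter 3 places forward in the alphabet (wrapping around), then sort the characters into reverse alphabetical order.
For "zhcscowkwb", step one produces "ckfvfrznze"; step two turns that into "zzvrnkffec".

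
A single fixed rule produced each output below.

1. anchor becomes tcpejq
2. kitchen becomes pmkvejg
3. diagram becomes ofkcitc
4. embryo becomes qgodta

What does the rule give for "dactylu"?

wfcevan

Looking at the pairs, the operation is to shift every letter 2 places forward in the alphabet (wrapping around), then move the last character to the front.
Applying both steps to "dactylu": "fcevanw", then "wfcevan".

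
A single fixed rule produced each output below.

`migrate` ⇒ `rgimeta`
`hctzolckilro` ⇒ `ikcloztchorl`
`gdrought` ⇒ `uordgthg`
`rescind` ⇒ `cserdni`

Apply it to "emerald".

remedla

Looking at the pairs, the operation is to reverse the string, then move the first 3 characters to the end (rotate left by 3).
Starting from "emerald": after the first operation, "dlareme"; after the second, "remedla".
(Check on "migrate": → "etargim" → "rgimeta" ✓)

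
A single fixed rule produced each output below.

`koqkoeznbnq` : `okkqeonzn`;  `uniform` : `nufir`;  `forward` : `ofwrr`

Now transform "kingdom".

ikgno

What's happening: swap each adjacent pair of characters (1↔2, 3↔4, ...), then delete the last 2 characters.
On "kingdom": the first step gives "ikgnodm", and the second then gives "ikgno".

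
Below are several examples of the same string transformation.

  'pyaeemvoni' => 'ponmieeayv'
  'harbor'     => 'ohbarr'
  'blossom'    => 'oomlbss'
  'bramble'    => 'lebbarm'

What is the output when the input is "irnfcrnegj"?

Looking at the pairs, the operation is to sort the characters into reverse alphabetical order, then move the first 2 characters to the end (rotate left by 2).
For "irnfcrnegj", step one produces "rrnnjigfec"; step two turns that into "nnjigfecrr".

nnjigfecrr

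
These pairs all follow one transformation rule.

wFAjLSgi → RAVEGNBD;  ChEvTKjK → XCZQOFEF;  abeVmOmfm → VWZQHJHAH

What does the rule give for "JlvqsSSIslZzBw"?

The rule is to shift every letter 5 places backward in the alphabet (wrapping around), then convert every letter to uppercase.
Applying both steps to "JlvqsSSIslZzBw": "EgqlnNNDngUuWr", then "EGQLNNNDNGUUWR".

EGQLNNNDNGUUWR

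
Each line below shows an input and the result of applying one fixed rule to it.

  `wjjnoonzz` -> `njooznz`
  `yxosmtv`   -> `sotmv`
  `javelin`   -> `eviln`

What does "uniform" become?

firom

In each case the input is transformed by: swap each adjacent pair of characters (1↔2, 3↔4, ...), then delete the first 2 characters.
On "uniform": the first step gives "nufirom", and the second then gives "firom".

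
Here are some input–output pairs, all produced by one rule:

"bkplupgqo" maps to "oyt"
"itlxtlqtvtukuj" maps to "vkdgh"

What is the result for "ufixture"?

hke

Each output is the input with this applied: shift every letter 13 places forward in the alphabet (wrapping around) — i.e. ROT13, then keep one character in every 3, starting at position 1 (positions 1st, 4th, 7th, ...).
Starting from "ufixture": after the first operation, "hsvkgher"; after the second, "hke".
(Check on "bkplupgqo": → "oxcyhctdb" → "oyt" ✓)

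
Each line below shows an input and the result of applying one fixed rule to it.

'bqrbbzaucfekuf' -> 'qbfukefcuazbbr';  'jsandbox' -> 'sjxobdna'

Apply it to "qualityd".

uqdytila

Looking at the pairs, the operation is to move the first 2 characters to the end (rotate left by 2), then reverse the string.
On "qualityd": the first step gives "alitydqu", and the second then gives "uqdytila".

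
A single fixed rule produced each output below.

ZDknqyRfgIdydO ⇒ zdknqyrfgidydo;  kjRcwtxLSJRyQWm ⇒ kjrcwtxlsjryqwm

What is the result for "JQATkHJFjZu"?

jqatkhjfjzu

What's happening: convert every letter to lowercase.
So "JQATkHJFjZu" becomes "jqatkhjfjzu".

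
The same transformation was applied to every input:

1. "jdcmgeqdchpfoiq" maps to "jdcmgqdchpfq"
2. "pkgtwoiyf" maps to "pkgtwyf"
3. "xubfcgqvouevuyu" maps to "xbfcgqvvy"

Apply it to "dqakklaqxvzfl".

dqkklqxvzfl

Looking at the pairs, the operation is to remove every vowel.
On "dqakklaqxvzfl" that produces "dqkklqxvzfl".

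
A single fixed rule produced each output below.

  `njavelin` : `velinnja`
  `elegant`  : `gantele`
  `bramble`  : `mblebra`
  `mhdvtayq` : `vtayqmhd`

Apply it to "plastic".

sticpla

Each output is the input with this applied: move the first 3 characters to the end (rotate left by 3).
So "plastic" becomes "sticpla".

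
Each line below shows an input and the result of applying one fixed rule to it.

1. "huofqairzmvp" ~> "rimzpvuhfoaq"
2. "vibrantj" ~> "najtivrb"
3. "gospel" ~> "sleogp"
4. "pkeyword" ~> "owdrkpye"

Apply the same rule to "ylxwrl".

xlrlyw

In each case the input is transformed by: swap each adjacent pair of characters (1↔2, 3↔4, ...), then swap the front and back halves of the string.
"ylxwrl" → "lywxlr" → "xlrlyw".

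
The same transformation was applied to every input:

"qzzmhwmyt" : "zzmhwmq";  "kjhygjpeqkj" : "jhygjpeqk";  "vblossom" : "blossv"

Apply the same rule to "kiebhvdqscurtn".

iebhvdqscurk

What's happening: delete the last 2 characters, then move the first character to the end.
On "kiebhvdqscurtn" that produces "iebhvdqscurk".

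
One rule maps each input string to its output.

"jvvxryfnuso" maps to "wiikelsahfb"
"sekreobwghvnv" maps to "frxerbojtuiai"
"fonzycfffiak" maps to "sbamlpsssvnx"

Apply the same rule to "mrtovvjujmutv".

In each case the input is transformed by: shift every letter 13 places forward in the alphabet (wrapping around) — i.e. ROT13.
Applying that to "mrtovvjujmutv" gives "zegbiiwhwzhgi".

zegbiiwhwzhgi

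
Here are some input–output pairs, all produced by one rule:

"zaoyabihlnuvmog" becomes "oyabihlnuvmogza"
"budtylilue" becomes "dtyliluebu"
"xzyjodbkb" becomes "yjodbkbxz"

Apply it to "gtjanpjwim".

janpjwimgt

The rule is to move the first 2 characters to the end (rotate left by 2).
"gtjanpjwim" → "janpjwimgt".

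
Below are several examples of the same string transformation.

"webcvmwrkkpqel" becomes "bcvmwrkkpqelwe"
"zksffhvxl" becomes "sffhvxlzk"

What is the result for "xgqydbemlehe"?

qydbemlehexg

In each case the input is transformed by: move the first 2 characters to the end (rotate left by 2).
"xgqydbemlehe" → "qydbemlehexg".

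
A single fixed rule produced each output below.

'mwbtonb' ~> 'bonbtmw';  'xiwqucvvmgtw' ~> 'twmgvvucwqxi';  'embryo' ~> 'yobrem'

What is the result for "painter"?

rteinpa

The rule is to swap each adjacent pair of characters (1↔2, 3↔4, ...), then reverse the string.
For "painter" the result is "rteinpa".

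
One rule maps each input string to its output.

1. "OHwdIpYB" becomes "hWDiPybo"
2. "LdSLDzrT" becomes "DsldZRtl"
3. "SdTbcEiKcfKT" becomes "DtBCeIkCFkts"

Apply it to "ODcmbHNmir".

The pattern: flip the case of every letter, then move the first character to the end.
For "ODcmbHNmir", step one produces "odCMBhnMIR"; step two turns that into "dCMBhnMIRo".
(Check on "LdSLDzrT": → "lDsldZRt" → "DsldZRtl" ✓)

dCMBhnMIRo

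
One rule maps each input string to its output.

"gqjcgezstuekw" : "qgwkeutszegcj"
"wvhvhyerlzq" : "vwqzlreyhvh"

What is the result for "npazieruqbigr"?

Looking at the pairs, the operation is to move the first 2 characters to the end (rotate left by 2), then reverse the string.
Applying both steps to "npazieruqbigr": "azieruqbigrnp", then "pnrgibqureiza".

pnrgibqureiza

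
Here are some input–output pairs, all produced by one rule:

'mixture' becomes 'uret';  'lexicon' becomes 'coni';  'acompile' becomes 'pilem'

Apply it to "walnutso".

utson

The transformation: delete the first 3 characters, then move the first character to the end.
For "walnutso", step one produces "nutso"; step two turns that into "utson".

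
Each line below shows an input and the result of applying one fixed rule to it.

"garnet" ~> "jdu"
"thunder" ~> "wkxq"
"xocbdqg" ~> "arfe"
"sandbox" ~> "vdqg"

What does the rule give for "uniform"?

The transformation: shift every letter 3 places forward in the alphabet (wrapping around), then delete the last 3 characters.
For "uniform", step one produces "xqlirup"; step two turns that into "xqli".

xqli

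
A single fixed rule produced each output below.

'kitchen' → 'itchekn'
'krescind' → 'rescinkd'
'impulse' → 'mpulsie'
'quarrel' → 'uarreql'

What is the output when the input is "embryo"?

mbryeo

Looking at the pairs, the operation is to swap the first and last characters, then move the first character to the end.
Working it through for "embryo": intermediate "ombrye", final "mbryeo".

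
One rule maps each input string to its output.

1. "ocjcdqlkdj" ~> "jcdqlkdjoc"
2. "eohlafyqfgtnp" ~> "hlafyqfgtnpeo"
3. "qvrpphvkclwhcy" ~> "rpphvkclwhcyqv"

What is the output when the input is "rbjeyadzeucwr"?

jeyadzeucwrrb

The rule is to move the first 2 characters to the end (rotate left by 2).
For "rbjeyadzeucwr" the result is "jeyadzeucwrrb".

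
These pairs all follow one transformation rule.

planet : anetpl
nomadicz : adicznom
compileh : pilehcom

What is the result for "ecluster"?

The transformation: move the last character to the front, then swap the front and back halves of the string.
Starting from "ecluster": after the first operation, "recluste"; after the second, "usterecl".

usterecl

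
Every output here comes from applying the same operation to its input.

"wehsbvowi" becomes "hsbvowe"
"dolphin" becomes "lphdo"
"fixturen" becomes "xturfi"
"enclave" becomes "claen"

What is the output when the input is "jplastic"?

lastjp

In each case the input is transformed by: delete the last 2 characters, then move the first 2 characters to the end (rotate left by 2).
On "jplastic" that produces "lastjp".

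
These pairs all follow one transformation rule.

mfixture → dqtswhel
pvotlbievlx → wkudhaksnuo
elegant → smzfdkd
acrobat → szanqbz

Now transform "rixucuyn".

mxtbtwhq

The rule is to shift every letter 1 place backward in the alphabet (wrapping around), then reverse the string.
Working it through for "rixucuyn": intermediate "qhwtbtxm", final "mxtbtwhq".
(Check on "mfixture": → "lehwstqd" → "dqtswhel" ✓)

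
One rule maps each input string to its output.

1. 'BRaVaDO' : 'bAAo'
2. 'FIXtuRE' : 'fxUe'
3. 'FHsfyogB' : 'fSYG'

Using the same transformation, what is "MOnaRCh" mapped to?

mNrH

The pattern: keep every other character starting from the first (positions 1st, 3rd, 5th, ...), then flip the case of every letter.
"MOnaRCh" → "MnRh" → "mNrH".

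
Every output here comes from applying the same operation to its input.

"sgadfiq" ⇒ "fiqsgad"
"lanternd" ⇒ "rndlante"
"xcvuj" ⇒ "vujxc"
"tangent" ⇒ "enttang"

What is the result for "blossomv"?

omvbloss

What's happening: move the last 3 characters to the front (rotate right by 3).
On "blossomv" that produces "omvbloss".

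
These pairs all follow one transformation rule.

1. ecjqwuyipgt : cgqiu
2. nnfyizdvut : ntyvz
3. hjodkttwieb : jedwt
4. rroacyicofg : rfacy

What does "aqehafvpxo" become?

The pattern: keep every other character starting from the second (positions 2nd, 4th, 6th, ...), then take characters alternately from the front and the back (1st, last, 2nd, 2nd-last, ...).
On "aqehafvpxo" that produces "qohpf".

qohpf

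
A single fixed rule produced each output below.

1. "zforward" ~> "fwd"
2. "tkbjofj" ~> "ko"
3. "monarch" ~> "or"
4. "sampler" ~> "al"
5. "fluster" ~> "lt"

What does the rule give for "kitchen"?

ih

Rule — keep one character in every 3, starting at position 2 (positions 2nd, 5th, 8th, ...).
So "kitchen" becomes "ih".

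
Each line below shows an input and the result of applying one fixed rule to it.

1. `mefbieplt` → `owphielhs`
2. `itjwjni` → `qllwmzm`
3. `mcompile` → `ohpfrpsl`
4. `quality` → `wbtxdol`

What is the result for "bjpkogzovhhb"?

keemsnrjcryk

Rule — shift every letter 3 places forward in the alphabet (wrapping around), then move the last 2 characters to the front (rotate right by 2).
Doing the same to "bjpkogzovhhb": "keemsnrjcryk".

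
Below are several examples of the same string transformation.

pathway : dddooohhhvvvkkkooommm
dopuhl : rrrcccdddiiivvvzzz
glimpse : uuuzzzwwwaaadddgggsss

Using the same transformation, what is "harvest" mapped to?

vvvooofffjjjsssggghhh

The pattern: shift every letter 12 places backward in the alphabet (wrapping around), then repeat every character 3 times.
Working it through for "harvest": intermediate "vofjsgh", final "vvvooofffjjjsssggghhh".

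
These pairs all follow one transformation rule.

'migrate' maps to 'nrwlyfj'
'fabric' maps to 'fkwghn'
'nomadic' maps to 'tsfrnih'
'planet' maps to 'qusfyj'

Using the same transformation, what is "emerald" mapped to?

rjwjqfi

What's happening: swap each adjacent pair of characters (1↔2, 3↔4, ...), then shift every letter 5 places forward in the alphabet (wrapping around).
Applying both steps to "emerald": "merelad", then "rjwjqfi".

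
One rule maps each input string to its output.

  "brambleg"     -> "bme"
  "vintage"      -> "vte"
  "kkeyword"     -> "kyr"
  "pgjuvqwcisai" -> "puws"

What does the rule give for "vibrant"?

vrt

Each output is the input with this applied: keep one character in every 3, starting at position 1 (positions 1st, 4th, 7th, ...).
Applying that to "vibrant" gives "vrt".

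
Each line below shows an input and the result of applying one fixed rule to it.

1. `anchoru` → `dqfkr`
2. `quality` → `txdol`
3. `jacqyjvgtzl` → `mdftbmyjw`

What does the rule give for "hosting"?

The rule is to shift every letter 3 places forward in the alphabet (wrapping around), then delete the last 2 characters.
On "hosting" that produces "krvwl".

krvwl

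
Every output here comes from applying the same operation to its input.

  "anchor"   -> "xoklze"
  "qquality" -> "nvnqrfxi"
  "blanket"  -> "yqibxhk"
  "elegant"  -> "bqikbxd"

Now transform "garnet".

What's happening: take characters alternately from the front and the back (1st, last, 2nd, 2nd-last, ...), then shift every letter 3 places backward in the alphabet (wrapping around).
On "garnet" that produces "dqxbok".
(Check on "anchor": → "arnoch" → "xoklze" ✓)

dqxbok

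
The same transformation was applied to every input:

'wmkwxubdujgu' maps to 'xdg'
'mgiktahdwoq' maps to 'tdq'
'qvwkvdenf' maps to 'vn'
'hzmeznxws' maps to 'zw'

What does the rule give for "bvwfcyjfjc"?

Rule — delete the first 2 characters, then keep one character in every 3, starting at position 3 (positions 3rd, 6th, 9th, ...).
For "bvwfcyjfjc", step one produces "wfcyjfjc"; step two turns that into "cf".

cf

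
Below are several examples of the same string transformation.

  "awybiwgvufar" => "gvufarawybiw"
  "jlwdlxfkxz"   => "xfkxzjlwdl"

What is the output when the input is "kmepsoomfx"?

oomfxkmeps

What's happening: swap the front and back halves of the string.
"kmepsoomfx" → "oomfxkmeps".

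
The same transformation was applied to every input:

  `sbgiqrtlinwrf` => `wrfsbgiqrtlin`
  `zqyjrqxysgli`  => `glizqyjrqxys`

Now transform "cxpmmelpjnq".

The pattern: move the last 3 characters to the front (rotate right by 3).
Doing the same to "cxpmmelpjnq": "jnqcxpmmelp".

jnqcxpmmelp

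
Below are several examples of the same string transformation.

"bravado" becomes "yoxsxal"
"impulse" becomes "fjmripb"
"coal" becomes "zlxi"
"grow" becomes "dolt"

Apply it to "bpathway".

ymxqetxv

Rule — shift every letter 3 places backward in the alphabet (wrapping around).
"bpathway" → "ymxqetxv".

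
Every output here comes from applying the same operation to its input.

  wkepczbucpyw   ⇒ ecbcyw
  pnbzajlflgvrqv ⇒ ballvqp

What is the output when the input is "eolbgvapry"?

lgare

The pattern: move the first 2 characters to the end (rotate left by 2), then keep every other character starting from the first (positions 1st, 3rd, 5th, ...).
"eolbgvapry" → "lbgvapryeo" → "lgare".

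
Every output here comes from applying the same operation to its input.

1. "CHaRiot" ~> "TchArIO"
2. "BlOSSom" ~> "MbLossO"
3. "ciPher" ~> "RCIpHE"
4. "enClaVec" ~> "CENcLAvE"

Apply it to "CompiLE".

ecOMPIl

Rule — flip the case of every letter, then move the last character to the front.
On "CompiLE" that produces "ecOMPIl".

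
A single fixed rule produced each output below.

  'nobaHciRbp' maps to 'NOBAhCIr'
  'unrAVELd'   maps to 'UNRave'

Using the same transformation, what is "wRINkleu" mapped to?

In each case the input is transformed by: flip the case of every letter, then delete the last 2 characters.
On "wRINkleu": the first step gives "WrinKLEU", and the second then gives "WrinKL".
(Check on "nobaHciRbp": → "NOBAhCIrBP" → "NOBAhCIr" ✓)

WrinKL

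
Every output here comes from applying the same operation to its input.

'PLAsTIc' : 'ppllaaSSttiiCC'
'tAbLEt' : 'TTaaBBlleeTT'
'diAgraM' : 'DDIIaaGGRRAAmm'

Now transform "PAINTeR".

In each case the input is transformed by: flip the case of every letter, then double every character.
For "PAINTeR", step one produces "paintEr"; step two turns that into "ppaaiinnttEErr".

ppaaiinnttEErr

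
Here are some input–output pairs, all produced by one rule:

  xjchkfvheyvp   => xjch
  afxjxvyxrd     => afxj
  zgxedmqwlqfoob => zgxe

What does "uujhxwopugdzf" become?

In each case the input is transformed by: keep only the first 4 characters.
Applying that to "uujhxwopugdzf" gives "uujh".

uujh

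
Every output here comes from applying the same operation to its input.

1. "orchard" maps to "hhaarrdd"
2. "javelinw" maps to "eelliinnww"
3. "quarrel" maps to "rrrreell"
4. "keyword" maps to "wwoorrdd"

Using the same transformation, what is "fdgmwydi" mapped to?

In each case the input is transformed by: delete the first 3 characters, then double every character.
Working it through for "fdgmwydi": intermediate "mwydi", final "mmwwyyddii".
(Check on "keyword": → "word" → "wwoorrdd" ✓)

mmwwyyddii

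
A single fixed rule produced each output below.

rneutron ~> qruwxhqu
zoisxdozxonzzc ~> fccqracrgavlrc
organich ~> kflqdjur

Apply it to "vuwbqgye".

In each case the input is transformed by: reverse the string, then shift every letter 3 places forward in the alphabet (wrapping around).
"vuwbqgye" → "eygqbwuv" → "hbjtezxy".
(Check on "zoisxdozxonzzc": → "czznoxzodxsioz" → "fccqracrgavlrc" ✓)

hbjtezxy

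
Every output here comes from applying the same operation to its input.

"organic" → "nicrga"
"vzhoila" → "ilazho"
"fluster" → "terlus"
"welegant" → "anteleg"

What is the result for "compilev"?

The transformation: delete the first character, then move the last 3 characters to the front (rotate right by 3).
Applying both steps to "compilev": "ompilev", then "levompi".
(Check on "organic": → "rganic" → "nicrga" ✓)

levompi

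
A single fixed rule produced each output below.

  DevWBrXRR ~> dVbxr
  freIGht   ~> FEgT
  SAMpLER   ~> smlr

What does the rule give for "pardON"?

PRo

Rule — flip the case of every letter, then keep every other character starting from the first (positions 1st, 3rd, 5th, ...).
On "pardON" that produces "PRo".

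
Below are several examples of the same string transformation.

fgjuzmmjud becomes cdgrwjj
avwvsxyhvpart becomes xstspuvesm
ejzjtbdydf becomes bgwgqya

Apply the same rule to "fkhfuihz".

checr

The pattern: delete the last 3 characters, then shift every letter 3 places backward in the alphabet (wrapping around).
"fkhfuihz" → "fkhfu" → "checr".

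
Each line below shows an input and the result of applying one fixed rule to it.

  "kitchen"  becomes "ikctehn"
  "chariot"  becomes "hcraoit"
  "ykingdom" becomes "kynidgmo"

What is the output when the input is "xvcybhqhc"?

The pattern: swap each adjacent pair of characters (1↔2, 3↔4, ...).
Applying that to "xvcybhqhc" gives "vxychbhqc".

vxychbhqc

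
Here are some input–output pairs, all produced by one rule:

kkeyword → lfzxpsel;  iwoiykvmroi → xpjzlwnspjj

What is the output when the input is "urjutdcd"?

Rule — shift every letter 1 place forward in the alphabet (wrapping around), then move the first character to the end.
On "urjutdcd": the first step gives "vskvuede", and the second then gives "skvuedev".

skvuedev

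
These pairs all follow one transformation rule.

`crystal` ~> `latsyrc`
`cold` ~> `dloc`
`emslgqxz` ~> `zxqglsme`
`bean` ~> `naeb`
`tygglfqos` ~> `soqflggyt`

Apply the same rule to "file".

elif

The rule is to reverse the string.
On "file" that produces "elif".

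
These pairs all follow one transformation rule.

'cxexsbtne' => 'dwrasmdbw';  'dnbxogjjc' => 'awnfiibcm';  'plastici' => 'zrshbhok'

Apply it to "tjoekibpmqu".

ndjhaolptsi

In each case the input is transformed by: shift every letter 1 place backward in the alphabet (wrapping around), then move the first 2 characters to the end (rotate left by 2).
Starting from "tjoekibpmqu": after the first operation, "sindjhaolpt"; after the second, "ndjhaolptsi".
(Check on "dnbxogjjc": → "cmawnfiib" → "awnfiibcm" ✓)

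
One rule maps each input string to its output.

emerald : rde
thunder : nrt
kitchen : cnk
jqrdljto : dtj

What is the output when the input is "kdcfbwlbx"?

The pattern: keep one character in every 3, starting at position 1 (positions 1st, 4th, 7th, ...), then move the first character to the end.
For "kdcfbwlbx", step one produces "kfl"; step two turns that into "flk".
(Check on "emerald": → "erd" → "rde" ✓)

flk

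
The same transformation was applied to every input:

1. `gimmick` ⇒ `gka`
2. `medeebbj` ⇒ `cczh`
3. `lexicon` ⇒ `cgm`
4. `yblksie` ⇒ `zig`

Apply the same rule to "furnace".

sla

What's happening: shift every letter 2 places backward in the alphabet (wrapping around), then keep every other character starting from the second (positions 2nd, 4th, 6th, ...).
"furnace" → "dsplyac" → "sla".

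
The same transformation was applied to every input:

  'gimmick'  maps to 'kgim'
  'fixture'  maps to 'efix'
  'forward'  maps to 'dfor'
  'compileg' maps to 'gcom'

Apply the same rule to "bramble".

ebra

Each output is the input with this applied: move the first 3 characters to the end (rotate left by 3), then keep only the last 4 characters.
Starting from "bramble": after the first operation, "mblebra"; after the second, "ebra".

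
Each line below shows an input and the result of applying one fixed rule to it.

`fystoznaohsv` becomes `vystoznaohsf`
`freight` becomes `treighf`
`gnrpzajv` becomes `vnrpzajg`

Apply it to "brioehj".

The transformation: swap the first and last characters.
"brioehj" → "jrioehb".

jrioehb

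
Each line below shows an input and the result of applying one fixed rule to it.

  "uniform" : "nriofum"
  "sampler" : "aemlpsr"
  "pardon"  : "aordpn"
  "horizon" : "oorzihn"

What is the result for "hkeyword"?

The pattern: take characters alternately from the front and the back (1st, last, 2nd, 2nd-last, ...), then move the first 2 characters to the end (rotate left by 2).
So "hkeyword" becomes "kreoywhd".

kreoywhd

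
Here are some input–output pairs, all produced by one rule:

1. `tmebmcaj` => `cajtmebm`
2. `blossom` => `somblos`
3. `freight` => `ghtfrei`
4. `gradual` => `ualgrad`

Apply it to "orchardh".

The pattern: move the last 3 characters to the front (rotate right by 3).
On "orchardh" that produces "rdhorcha".

rdhorcha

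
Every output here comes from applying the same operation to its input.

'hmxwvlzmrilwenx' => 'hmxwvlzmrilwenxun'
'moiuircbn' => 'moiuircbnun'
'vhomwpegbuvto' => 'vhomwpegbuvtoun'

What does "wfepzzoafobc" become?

Rule — append "un".
Doing the same to "wfepzzoafobc": "wfepzzoafobcun".

wfepzzoafobcun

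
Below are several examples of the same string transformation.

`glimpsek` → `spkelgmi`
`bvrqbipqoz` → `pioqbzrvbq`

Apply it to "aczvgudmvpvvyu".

vmvpyvauzcgvdu

The rule is to swap the front and back halves of the string, then swap each adjacent pair of characters (1↔2, 3↔4, ...).
Applying both steps to "aczvgudmvpvvyu": "mvpvvyuaczvgud", then "vmvpyvauzcgvdu".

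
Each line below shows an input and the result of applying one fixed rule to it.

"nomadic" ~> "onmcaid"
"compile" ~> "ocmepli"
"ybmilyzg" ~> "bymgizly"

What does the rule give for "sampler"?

asmrpel

Each output is the input with this applied: move the first character to the end, then take characters alternately from the front and the back (1st, last, 2nd, 2nd-last, ...).
Working it through for "sampler": intermediate "amplers", final "asmrpel".
(Check on "nomadic": → "omadicn" → "onmcaid" ✓)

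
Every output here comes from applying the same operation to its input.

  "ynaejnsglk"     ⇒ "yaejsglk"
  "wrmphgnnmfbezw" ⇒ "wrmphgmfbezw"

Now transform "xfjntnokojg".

The rule is to remove every "n".
On "xfjntnokojg" that produces "xfjtokojg".

xfjtokojg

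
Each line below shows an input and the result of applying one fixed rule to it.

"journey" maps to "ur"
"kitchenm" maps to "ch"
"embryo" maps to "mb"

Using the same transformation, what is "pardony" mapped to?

rd

Each output is the input with this applied: move the last 3 characters to the front (rotate right by 3), then keep only the last 2 characters.
Starting from "pardony": after the first operation, "onypard"; after the second, "rd".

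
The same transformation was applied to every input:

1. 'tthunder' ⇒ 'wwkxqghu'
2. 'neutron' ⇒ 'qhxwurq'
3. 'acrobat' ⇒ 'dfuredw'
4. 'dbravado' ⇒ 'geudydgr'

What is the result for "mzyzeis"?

pcbchlv

Each output is the input with this applied: shift every letter 3 places forward in the alphabet (wrapping around).
For "mzyzeis" the result is "pcbchlv".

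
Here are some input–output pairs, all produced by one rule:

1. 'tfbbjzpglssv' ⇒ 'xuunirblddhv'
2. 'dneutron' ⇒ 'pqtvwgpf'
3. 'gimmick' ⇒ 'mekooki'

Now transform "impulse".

The pattern: reverse the string, then shift every letter 2 places forward in the alphabet (wrapping around).
"impulse" → "eslupmi" → "gunwrok".
(Check on "gimmick": → "kcimmig" → "mekooki" ✓)

gunwrok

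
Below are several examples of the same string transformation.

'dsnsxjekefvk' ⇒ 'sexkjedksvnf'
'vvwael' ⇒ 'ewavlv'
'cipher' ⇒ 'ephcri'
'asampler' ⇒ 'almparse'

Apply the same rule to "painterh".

ientphar

The rule is to take characters alternately from the front and the back (1st, last, 2nd, 2nd-last, ...), then swap the front and back halves of the string.
Starting from "painterh": after the first operation, "pharient"; after the second, "ientphar".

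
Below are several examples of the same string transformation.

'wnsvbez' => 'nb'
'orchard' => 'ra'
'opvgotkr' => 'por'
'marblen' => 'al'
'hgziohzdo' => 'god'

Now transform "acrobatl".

Looking at the pairs, the operation is to keep one character in every 3, starting at position 2 (positions 2nd, 5th, 8th, ...).
Doing the same to "acrobatl": "cbl".

cbl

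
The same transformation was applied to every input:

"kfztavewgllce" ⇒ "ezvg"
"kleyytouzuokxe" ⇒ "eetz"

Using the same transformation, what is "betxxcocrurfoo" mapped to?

Rule — move the last 3 characters to the front (rotate right by 3), then keep one character in every 3, starting at position 3 (positions 3rd, 6th, 9th, ...).
Working it through for "betxxcocrurfoo": intermediate "foobetxxcocrur", final "otcr".

otcr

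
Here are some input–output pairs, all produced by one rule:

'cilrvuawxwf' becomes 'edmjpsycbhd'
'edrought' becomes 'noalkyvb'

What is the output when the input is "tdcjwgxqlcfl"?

The pattern: shift every letter 7 places forward in the alphabet (wrapping around), then move the last 3 characters to the front (rotate right by 3).
Working it through for "tdcjwgxqlcfl": intermediate "akjqdnexsjms", final "jmsakjqdnexs".

jmsakjqdnexs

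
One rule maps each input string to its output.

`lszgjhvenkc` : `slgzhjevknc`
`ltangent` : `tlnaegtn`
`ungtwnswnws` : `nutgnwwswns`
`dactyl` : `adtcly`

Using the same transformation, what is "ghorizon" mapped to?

The transformation: swap each adjacent pair of characters (1↔2, 3↔4, ...).
"ghorizon" → "hgrozino".

hgrozino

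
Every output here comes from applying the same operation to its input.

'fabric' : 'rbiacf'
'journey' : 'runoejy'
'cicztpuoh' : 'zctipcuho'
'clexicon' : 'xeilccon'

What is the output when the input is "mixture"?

txuirme

The pattern: move the first 3 characters to the end (rotate left by 3), then take characters alternately from the front and the back (1st, last, 2nd, 2nd-last, ...).
Applying that to "mixture" gives "txuirme".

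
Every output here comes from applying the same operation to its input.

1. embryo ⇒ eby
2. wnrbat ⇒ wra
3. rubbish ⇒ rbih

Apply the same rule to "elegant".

The rule is to keep every other character starting from the first (positions 1st, 3rd, 5th, ...).
"elegant" → "eeat".

eeat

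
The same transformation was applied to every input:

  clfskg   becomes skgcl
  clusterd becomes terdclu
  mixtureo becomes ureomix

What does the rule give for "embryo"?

ryoem

The transformation: swap the front and back halves of the string, then delete the last character.
For "embryo", step one produces "ryoemb"; step two turns that into "ryoem".
(Check on "clfskg": → "skgclf" → "skgcl" ✓)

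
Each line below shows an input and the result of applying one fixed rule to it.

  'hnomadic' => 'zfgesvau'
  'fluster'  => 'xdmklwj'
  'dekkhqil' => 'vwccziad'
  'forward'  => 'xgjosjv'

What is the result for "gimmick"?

yaeeauc

Rule — shift every letter 8 places backward in the alphabet (wrapping around).
"gimmick" → "yaeeauc".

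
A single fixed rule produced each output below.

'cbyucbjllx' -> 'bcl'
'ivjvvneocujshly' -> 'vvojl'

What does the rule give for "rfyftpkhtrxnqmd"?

fthxm

What's happening: keep one character in every 3, starting at position 2 (positions 2nd, 5th, 8th, ...).
So "rfyftpkhtrxnqmd" becomes "fthxm".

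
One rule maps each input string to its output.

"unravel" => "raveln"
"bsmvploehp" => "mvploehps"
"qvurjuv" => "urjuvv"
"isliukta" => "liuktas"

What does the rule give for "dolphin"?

Rule — delete the first character, then move the first character to the end.
"dolphin" → "olphin" → "lphino".
(Check on "bsmvploehp": → "smvploehp" → "mvploehps" ✓)

lphino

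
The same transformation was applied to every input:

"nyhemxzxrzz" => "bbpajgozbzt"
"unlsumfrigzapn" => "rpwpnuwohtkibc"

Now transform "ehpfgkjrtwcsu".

uwgjrhimltvye

Rule — move the last 2 characters to the front (rotate right by 2), then shift every letter 2 places forward in the alphabet (wrapping around).
For "ehpfgkjrtwcsu", step one produces "suehpfgkjrtwc"; step two turns that into "uwgjrhimltvye".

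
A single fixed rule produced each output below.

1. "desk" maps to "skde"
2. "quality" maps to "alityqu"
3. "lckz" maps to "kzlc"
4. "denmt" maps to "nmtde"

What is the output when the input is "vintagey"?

Each output is the input with this applied: move the first 2 characters to the end (rotate left by 2).
So "vintagey" becomes "ntageyvi".

ntageyvi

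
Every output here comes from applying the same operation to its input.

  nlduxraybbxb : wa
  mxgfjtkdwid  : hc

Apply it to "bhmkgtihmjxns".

mr

Each output is the input with this applied: shift every letter 1 place backward in the alphabet (wrapping around), then keep only the last 2 characters.
On "bhmkgtihmjxns": the first step gives "agljfshgliwmr", and the second then gives "mr".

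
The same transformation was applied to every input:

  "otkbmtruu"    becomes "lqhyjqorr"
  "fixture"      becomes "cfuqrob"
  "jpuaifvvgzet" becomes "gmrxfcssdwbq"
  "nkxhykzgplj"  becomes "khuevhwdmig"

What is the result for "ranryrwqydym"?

The rule is to shift every letter 3 places backward in the alphabet (wrapping around).
"ranryrwqydym" → "oxkovotnvavj".

oxkovotnvavj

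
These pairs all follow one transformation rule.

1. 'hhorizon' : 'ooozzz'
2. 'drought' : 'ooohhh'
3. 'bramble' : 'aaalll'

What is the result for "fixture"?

xxxrrr

What's happening: keep one character in every 3, starting at position 3 (positions 3rd, 6th, 9th, ...), then repeat every character 3 times.
So "fixture" becomes "xxxrrr".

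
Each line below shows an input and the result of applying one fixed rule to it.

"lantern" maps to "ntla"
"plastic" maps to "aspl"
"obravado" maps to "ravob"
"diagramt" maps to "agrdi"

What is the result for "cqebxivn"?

ebxcq

Each output is the input with this applied: delete the last 3 characters, then move the first 2 characters to the end (rotate left by 2).
Starting from "cqebxivn": after the first operation, "cqebx"; after the second, "ebxcq".
(Check on "diagramt": → "diagr" → "agrdi" ✓)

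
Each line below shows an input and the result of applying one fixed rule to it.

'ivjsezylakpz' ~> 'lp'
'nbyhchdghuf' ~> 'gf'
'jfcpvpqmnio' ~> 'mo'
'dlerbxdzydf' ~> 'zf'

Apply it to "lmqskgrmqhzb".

Each output is the input with this applied: keep one character in every 3, starting at position 2 (positions 2nd, 5th, 8th, ...), then delete the first 2 characters.
So "lmqskgrmqhzb" becomes "mz".

mz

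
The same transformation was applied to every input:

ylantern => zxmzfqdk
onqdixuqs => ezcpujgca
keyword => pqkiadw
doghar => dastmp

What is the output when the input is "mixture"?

qujfgdy

Each output is the input with this applied: shift every letter 12 places forward in the alphabet (wrapping around), then swap the first and last characters.
Working it through for "mixture": intermediate "yujfgdq", final "qujfgdy".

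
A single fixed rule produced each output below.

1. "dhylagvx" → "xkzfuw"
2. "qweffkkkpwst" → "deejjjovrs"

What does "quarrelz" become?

In each case the input is transformed by: delete the first 2 characters, then shift every letter 1 place backward in the alphabet (wrapping around).
On "quarrelz": the first step gives "arrelz", and the second then gives "zqqdky".
(Check on "dhylagvx": → "ylagvx" → "xkzfuw" ✓)

zqqdky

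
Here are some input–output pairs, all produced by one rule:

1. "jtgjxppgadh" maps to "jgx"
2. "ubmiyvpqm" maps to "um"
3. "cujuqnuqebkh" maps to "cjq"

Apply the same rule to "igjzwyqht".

ij

Looking at the pairs, the operation is to keep every other character starting from the first (positions 1st, 3rd, 5th, ...), then delete the last 3 characters.
Working it through for "igjzwyqht": intermediate "ijwqt", final "ij".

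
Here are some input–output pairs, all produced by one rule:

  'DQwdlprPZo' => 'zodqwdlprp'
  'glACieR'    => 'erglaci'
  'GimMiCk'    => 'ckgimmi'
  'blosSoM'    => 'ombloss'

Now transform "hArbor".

orharb

In each case the input is transformed by: move the last 2 characters to the front (rotate right by 2), then convert every letter to lowercase.
Applying both steps to "hArbor": "orhArb", then "orharb".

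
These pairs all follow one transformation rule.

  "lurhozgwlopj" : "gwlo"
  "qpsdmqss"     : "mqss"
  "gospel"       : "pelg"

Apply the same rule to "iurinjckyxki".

ckyx

Each output is the input with this applied: swap the front and back halves of the string, then keep only the first 4 characters.
On "iurinjckyxki": the first step gives "ckyxkiiurinj", and the second then gives "ckyx".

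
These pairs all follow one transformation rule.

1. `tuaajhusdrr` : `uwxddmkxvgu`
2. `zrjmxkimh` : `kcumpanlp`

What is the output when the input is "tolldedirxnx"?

The transformation: shift every letter 3 places forward in the alphabet (wrapping around), then move the last character to the front.
"tolldedirxnx" → "wrooghgluaqa" → "awrooghgluaq".

awrooghgluaq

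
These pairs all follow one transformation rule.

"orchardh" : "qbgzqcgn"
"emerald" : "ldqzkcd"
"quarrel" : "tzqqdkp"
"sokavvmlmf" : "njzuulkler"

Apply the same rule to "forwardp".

nqvzqcoe

Rule — move the first character to the end, then shift every letter 1 place backward in the alphabet (wrapping around).
On "forwardp": the first step gives "orwardpf", and the second then gives "nqvzqcoe".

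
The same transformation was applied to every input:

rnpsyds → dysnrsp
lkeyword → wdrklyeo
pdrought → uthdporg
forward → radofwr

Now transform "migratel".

In each case the input is transformed by: swap each adjacent pair of characters (1↔2, 3↔4, ...), then move the last 3 characters to the front (rotate right by 3).
So "migratel" becomes "aleimrgt".

aleimrgt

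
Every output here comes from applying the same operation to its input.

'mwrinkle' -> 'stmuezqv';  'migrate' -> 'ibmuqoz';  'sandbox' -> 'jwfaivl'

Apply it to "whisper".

Each output is the input with this applied: shift every letter 8 places forward in the alphabet (wrapping around), then move the last 3 characters to the front (rotate right by 3).
For "whisper", step one produces "epqaxmz"; step two turns that into "xmzepqa".

xmzepqa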